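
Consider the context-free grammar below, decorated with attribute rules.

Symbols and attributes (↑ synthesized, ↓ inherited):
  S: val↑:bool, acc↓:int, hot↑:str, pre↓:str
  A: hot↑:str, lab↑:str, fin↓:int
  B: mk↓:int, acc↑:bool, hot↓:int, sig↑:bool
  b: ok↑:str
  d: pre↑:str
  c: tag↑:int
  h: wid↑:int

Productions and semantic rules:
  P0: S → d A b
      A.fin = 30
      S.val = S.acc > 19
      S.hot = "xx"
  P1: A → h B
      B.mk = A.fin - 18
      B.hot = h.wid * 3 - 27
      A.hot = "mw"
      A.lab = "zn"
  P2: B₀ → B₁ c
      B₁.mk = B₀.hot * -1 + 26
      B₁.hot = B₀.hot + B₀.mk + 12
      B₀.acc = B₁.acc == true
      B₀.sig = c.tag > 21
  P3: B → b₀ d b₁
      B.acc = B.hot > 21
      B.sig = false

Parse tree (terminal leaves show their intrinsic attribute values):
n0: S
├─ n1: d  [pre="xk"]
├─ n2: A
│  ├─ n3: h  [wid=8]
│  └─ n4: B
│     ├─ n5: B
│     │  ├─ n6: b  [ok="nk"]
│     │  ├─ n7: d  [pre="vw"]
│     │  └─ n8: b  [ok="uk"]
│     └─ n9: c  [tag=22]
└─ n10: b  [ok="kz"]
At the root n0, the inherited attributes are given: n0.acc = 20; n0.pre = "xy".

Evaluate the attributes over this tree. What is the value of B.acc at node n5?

false

1. n0.acc = 20  [given at root]
2. n0.pre = "xy"  [given at root]
3. n1.pre = "xk"  [terminal]
4. n2.fin = 30  [30]
5. n3.wid = 8  [terminal]
6. n4.mk = 12  [A.fin - 18]
7. n4.hot = -3  [h.wid * 3 - 27]
8. n5.mk = 29  [B₀.hot * -1 + 26]
9. n5.hot = 21  [B₀.hot + B₀.mk + 12]
10. n6.ok = "nk"  [terminal]
11. n7.pre = "vw"  [terminal]
12. n8.ok = "uk"  [terminal]
13. n5.acc = false  [B.hot > 21]
14. n5.sig = false  [false]
15. n9.tag = 22  [terminal]
16. n4.acc = false  [B₁.acc == true]
17. n4.sig = true  [c.tag > 21]
18. n2.hot = "mw"  ["mw"]
19. n2.lab = "zn"  ["zn"]
20. n10.ok = "kz"  [terminal]
21. n0.val = true  [S.acc > 19]
22. n0.hot = "xx"  ["xx"]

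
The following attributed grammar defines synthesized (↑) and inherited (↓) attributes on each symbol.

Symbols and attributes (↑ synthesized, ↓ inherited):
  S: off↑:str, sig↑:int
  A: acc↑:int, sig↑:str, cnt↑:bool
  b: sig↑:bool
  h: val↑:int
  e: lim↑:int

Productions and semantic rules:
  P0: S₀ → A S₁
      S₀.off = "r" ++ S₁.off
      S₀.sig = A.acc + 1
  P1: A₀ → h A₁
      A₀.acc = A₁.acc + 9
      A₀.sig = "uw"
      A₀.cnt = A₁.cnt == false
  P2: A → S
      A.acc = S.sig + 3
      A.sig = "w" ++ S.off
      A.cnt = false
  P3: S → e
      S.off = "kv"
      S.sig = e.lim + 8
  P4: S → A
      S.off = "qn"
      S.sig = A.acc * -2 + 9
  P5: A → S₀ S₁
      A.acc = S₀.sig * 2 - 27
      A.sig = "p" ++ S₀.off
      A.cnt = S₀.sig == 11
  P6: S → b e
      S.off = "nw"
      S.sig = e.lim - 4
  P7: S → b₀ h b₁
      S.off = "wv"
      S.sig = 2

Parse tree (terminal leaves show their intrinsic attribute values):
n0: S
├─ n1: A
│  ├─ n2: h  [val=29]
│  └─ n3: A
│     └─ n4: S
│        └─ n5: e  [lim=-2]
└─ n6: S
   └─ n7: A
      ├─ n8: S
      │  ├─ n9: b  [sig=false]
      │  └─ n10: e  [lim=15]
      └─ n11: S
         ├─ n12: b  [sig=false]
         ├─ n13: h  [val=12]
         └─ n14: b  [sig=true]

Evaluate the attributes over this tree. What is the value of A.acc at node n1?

1. n2.val = 29  [terminal]
2. n5.lim = -2  [terminal]
3. n4.off = "kv"  ["kv"]
4. n4.sig = 6  [e.lim + 8]
5. n3.acc = 9  [S.sig + 3]
6. n3.sig = "wkv"  ["w" ++ S.off]
7. n3.cnt = false  [false]
8. n1.acc = 18  [A₁.acc + 9]
9. n1.sig = "uw"  ["uw"]
10. n1.cnt = true  [A₁.cnt == false]
11. n9.sig = false  [terminal]
12. n10.lim = 15  [terminal]
13. n8.off = "nw"  ["nw"]
14. n8.sig = 11  [e.lim - 4]
15. n12.sig = false  [terminal]
16. n13.val = 12  [terminal]
17. n14.sig = true  [terminal]
18. n11.off = "wv"  ["wv"]
19. n11.sig = 2  [2]
20. n7.acc = -5  [S₀.sig * 2 - 27]
21. n7.sig = "pnw"  ["p" ++ S₀.off]
22. n7.cnt = true  [S₀.sig == 11]
23. n6.off = "qn"  ["qn"]
24. n6.sig = 19  [A.acc * -2 + 9]
25. n0.off = "rqn"  ["r" ++ S₁.off]
26. n0.sig = 19  [A.acc + 1]

18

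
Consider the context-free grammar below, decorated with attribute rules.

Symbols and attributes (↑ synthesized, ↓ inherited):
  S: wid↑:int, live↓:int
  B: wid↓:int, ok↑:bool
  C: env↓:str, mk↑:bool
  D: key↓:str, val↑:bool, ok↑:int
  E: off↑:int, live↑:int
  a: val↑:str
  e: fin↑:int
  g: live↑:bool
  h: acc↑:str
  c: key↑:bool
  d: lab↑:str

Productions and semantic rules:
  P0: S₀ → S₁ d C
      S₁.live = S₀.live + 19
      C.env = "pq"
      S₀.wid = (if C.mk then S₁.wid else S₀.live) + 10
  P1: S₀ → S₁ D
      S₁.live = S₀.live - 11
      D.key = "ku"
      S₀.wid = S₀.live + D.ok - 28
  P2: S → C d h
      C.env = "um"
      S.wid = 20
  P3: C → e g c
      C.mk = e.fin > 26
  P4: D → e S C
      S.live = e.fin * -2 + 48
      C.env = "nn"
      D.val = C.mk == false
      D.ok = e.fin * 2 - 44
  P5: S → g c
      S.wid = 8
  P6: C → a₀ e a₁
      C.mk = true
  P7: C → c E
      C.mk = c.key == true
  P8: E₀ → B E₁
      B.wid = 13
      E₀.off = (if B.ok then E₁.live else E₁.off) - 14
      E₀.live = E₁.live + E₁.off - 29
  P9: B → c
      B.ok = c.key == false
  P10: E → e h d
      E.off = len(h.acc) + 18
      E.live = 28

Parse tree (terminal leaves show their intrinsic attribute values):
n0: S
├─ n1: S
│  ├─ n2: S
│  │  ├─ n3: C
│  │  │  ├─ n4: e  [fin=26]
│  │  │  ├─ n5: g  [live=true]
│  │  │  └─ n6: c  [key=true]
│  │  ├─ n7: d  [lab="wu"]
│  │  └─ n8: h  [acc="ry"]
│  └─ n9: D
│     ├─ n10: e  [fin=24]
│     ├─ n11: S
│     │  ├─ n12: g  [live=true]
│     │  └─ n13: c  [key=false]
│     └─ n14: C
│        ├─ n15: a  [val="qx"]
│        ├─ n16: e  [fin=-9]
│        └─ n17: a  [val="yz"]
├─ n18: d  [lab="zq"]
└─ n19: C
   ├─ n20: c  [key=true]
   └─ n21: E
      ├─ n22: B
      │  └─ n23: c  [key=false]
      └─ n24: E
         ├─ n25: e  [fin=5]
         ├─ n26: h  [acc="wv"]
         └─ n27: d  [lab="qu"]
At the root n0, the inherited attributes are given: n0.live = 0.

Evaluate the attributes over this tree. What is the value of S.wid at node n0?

1. n0.live = 0  [given at root]
2. n1.live = 19  [S₀.live + 19]
3. n2.live = 8  [S₀.live - 11]
4. n3.env = "um"  ["um"]
5. n4.fin = 26  [terminal]
6. n5.live = true  [terminal]
7. n6.key = true  [terminal]
8. n3.mk = false  [e.fin > 26]
9. n7.lab = "wu"  [terminal]
10. n8.acc = "ry"  [terminal]
11. n2.wid = 20  [20]
12. n9.key = "ku"  ["ku"]
13. n10.fin = 24  [terminal]
14. n11.live = 0  [e.fin * -2 + 48]
15. n12.live = true  [terminal]
16. n13.key = false  [terminal]
17. n11.wid = 8  [8]
18. n14.env = "nn"  ["nn"]
19. n15.val = "qx"  [terminal]
20. n16.fin = -9  [terminal]
21. n17.val = "yz"  [terminal]
22. n14.mk = true  [true]
23. n9.val = false  [C.mk == false]
24. n9.ok = 4  [e.fin * 2 - 44]
25. n1.wid = -5  [S₀.live + D.ok - 28]
26. n18.lab = "zq"  [terminal]
27. n19.env = "pq"  ["pq"]
28. n20.key = true  [terminal]
29. n22.wid = 13  [13]
30. n23.key = false  [terminal]
31. n22.ok = true  [c.key == false]
32. n25.fin = 5  [terminal]
33. n26.acc = "wv"  [terminal]
34. n27.lab = "qu"  [terminal]
35. n24.off = 20  [len(h.acc) + 18]
36. n24.live = 28  [28]
37. n21.off = 14  [(if B.ok then E₁.live else E₁.off) - 14]
38. n21.live = 19  [E₁.live + E₁.off - 29]
39. n19.mk = true  [c.key == true]
40. n0.wid = 5  [(if C.mk then S₁.wid else S₀.live) + 10]

5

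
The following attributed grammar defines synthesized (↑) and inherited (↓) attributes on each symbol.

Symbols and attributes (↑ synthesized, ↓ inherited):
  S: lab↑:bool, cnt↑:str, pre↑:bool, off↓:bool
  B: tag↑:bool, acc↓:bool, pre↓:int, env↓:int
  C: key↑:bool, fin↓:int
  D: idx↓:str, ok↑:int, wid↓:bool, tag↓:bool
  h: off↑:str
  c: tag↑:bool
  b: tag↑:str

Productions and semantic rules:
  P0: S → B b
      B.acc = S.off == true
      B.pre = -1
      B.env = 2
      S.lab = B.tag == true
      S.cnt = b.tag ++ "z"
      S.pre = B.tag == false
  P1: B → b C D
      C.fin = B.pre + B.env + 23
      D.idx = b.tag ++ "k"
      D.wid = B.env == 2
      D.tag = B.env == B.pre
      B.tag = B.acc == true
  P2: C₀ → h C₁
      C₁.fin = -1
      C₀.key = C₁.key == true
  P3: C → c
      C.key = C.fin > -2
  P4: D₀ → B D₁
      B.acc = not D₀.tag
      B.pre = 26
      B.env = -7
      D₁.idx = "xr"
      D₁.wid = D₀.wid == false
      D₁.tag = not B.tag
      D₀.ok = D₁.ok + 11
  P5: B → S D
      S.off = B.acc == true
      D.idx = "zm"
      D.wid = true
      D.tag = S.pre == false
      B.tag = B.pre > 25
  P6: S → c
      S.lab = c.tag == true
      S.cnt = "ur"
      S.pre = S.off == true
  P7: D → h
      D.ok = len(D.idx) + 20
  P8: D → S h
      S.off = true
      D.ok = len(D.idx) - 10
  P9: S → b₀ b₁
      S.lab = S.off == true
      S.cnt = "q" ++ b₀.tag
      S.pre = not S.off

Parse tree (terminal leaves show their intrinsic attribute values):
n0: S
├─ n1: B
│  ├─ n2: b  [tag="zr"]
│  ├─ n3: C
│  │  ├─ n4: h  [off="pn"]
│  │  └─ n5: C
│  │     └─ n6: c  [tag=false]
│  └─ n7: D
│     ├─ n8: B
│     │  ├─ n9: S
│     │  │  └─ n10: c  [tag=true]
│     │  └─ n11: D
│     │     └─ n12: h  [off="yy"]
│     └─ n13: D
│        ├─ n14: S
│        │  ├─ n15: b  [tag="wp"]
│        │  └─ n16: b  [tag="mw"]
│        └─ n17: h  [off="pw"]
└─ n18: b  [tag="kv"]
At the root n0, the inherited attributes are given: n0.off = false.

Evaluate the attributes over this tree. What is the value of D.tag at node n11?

1. n0.off = false  [given at root]
2. n1.acc = false  [S.off == true]
3. n1.pre = -1  [-1]
4. n1.env = 2  [2]
5. n2.tag = "zr"  [terminal]
6. n3.fin = 24  [B.pre + B.env + 23]
7. n4.off = "pn"  [terminal]
8. n5.fin = -1  [-1]
9. n6.tag = false  [terminal]
10. n5.key = true  [C.fin > -2]
11. n3.key = true  [C₁.key == true]
12. n7.idx = "zrk"  [b.tag ++ "k"]
13. n7.wid = true  [B.env == 2]
14. n7.tag = false  [B.env == B.pre]
15. n8.acc = true  [not D₀.tag]
16. n8.pre = 26  [26]
17. n8.env = -7  [-7]
18. n9.off = true  [B.acc == true]
19. n10.tag = true  [terminal]
20. n9.lab = true  [c.tag == true]
21. n9.cnt = "ur"  ["ur"]
22. n9.pre = true  [S.off == true]
23. n11.idx = "zm"  ["zm"]
24. n11.wid = true  [true]
25. n11.tag = false  [S.pre == false]
26. n12.off = "yy"  [terminal]
27. n11.ok = 22  [len(D.idx) + 20]
28. n8.tag = true  [B.pre > 25]
29. n13.idx = "xr"  ["xr"]
30. n13.wid = false  [D₀.wid == false]
31. n13.tag = false  [not B.tag]
32. n14.off = true  [true]
33. n15.tag = "wp"  [terminal]
34. n16.tag = "mw"  [terminal]
35. n14.lab = true  [S.off == true]
36. n14.cnt = "qwp"  ["q" ++ b₀.tag]
37. n14.pre = false  [not S.off]
38. n17.off = "pw"  [terminal]
39. n13.ok = -8  [len(D.idx) - 10]
40. n7.ok = 3  [D₁.ok + 11]
41. n1.tag = false  [B.acc == true]
42. n18.tag = "kv"  [terminal]
43. n0.lab = false  [B.tag == true]
44. n0.cnt = "kvz"  [b.tag ++ "z"]
45. n0.pre = true  [B.tag == false]

false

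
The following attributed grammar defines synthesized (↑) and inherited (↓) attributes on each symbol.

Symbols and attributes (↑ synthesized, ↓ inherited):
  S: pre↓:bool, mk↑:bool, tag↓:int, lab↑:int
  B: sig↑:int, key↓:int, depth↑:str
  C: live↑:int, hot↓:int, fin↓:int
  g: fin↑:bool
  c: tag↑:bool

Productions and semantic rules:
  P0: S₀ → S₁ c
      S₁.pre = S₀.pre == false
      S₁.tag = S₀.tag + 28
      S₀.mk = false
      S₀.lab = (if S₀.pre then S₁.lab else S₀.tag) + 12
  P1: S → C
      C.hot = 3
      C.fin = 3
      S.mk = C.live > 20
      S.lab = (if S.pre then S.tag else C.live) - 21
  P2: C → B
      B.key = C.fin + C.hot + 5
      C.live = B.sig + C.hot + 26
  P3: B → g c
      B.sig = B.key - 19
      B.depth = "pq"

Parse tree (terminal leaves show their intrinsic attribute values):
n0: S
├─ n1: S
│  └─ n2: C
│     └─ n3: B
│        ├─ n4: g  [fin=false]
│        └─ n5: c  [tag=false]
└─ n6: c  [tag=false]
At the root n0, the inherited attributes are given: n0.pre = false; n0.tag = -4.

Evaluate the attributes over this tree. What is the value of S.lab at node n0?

1. n0.pre = false  [given at root]
2. n0.tag = -4  [given at root]
3. n1.pre = true  [S₀.pre == false]
4. n1.tag = 24  [S₀.tag + 28]
5. n2.hot = 3  [3]
6. n2.fin = 3  [3]
7. n3.key = 11  [C.fin + C.hot + 5]
8. n4.fin = false  [terminal]
9. n5.tag = false  [terminal]
10. n3.sig = -8  [B.key - 19]
11. n3.depth = "pq"  ["pq"]
12. n2.live = 21  [B.sig + C.hot + 26]
13. n1.mk = true  [C.live > 20]
14. n1.lab = 3  [(if S.pre then S.tag else C.live) - 21]
15. n6.tag = false  [terminal]
16. n0.mk = false  [false]
17. n0.lab = 8  [(if S₀.pre then S₁.lab else S₀.tag) + 12]

8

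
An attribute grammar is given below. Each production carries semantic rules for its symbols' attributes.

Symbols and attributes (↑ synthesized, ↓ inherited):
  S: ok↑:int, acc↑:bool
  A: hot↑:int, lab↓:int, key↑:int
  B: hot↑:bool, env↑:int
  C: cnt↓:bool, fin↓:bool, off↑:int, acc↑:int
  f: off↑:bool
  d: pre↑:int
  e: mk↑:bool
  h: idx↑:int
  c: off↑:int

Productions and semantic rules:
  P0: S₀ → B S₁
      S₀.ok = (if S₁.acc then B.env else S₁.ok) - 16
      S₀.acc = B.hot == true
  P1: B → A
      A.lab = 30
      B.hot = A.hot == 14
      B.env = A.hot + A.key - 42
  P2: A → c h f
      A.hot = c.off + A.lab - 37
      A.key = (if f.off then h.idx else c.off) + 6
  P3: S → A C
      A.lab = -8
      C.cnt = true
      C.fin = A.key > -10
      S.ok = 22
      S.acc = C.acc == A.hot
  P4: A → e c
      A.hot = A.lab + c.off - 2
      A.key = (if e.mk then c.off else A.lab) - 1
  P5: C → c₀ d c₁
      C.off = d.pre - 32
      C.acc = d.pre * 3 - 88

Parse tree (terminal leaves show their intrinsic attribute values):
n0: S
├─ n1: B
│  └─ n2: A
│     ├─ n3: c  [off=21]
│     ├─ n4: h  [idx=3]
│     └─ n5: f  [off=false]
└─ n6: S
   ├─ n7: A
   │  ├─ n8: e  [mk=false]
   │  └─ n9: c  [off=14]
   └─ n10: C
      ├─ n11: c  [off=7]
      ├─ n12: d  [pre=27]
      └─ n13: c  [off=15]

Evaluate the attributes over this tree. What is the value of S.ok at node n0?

6

1. n2.lab = 30  [30]
2. n3.off = 21  [terminal]
3. n4.idx = 3  [terminal]
4. n5.off = false  [terminal]
5. n2.hot = 14  [c.off + A.lab - 37]
6. n2.key = 27  [(if f.off then h.idx else c.off) + 6]
7. n1.hot = true  [A.hot == 14]
8. n1.env = -1  [A.hot + A.key - 42]
9. n7.lab = -8  [-8]
10. n8.mk = false  [terminal]
11. n9.off = 14  [terminal]
12. n7.hot = 4  [A.lab + c.off - 2]
13. n7.key = -9  [(if e.mk then c.off else A.lab) - 1]
14. n10.cnt = true  [true]
15. n10.fin = true  [A.key > -10]
16. n11.off = 7  [terminal]
17. n12.pre = 27  [terminal]
18. n13.off = 15  [terminal]
19. n10.off = -5  [d.pre - 32]
20. n10.acc = -7  [d.pre * 3 - 88]
21. n6.ok = 22  [22]
22. n6.acc = false  [C.acc == A.hot]
23. n0.ok = 6  [(if S₁.acc then B.env else S₁.ok) - 16]
24. n0.acc = true  [B.hot == true]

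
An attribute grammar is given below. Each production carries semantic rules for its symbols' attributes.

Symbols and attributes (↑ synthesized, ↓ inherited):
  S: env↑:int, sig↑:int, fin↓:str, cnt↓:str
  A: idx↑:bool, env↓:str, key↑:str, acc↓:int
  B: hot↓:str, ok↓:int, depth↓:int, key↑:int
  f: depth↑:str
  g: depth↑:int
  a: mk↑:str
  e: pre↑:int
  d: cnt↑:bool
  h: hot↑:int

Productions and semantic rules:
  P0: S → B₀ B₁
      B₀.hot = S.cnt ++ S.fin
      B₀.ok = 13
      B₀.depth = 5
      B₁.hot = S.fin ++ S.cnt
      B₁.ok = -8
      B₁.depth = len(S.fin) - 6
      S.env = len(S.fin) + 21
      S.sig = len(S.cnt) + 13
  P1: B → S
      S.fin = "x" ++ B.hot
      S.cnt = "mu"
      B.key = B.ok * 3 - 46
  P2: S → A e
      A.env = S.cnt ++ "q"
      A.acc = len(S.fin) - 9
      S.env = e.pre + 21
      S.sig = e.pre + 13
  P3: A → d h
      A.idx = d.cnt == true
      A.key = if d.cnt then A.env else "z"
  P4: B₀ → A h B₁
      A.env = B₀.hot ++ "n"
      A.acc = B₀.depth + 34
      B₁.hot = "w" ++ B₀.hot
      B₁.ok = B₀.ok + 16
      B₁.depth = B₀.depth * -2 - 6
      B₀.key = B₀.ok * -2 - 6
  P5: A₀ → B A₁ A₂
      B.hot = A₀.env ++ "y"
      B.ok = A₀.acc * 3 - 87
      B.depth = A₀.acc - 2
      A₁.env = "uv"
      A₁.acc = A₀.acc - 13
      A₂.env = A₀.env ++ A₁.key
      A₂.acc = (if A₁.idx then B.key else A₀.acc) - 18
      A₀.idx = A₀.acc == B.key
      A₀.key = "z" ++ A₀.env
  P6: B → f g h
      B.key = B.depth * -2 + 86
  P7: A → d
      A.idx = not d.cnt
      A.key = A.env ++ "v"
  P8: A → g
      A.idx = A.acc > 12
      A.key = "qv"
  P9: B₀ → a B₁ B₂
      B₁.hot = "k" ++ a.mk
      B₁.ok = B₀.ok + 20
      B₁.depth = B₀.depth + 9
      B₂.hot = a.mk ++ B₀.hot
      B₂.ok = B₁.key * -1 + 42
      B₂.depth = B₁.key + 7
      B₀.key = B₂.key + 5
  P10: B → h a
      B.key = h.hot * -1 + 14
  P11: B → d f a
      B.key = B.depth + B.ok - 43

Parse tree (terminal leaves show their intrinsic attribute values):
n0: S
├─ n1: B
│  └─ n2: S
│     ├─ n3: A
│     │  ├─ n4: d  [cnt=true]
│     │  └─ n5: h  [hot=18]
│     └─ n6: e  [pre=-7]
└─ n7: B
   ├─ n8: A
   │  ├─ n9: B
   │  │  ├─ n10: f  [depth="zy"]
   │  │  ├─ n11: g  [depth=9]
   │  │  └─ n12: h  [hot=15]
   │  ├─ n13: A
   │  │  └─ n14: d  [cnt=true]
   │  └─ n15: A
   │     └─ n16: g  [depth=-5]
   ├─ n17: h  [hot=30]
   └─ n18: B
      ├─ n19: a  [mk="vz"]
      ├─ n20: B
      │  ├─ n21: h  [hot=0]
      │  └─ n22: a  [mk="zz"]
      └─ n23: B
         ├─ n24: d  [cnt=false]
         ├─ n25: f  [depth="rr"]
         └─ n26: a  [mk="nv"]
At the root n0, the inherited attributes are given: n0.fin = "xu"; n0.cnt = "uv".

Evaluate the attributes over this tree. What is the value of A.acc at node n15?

12

1. n0.fin = "xu"  [given at root]
2. n0.cnt = "uv"  [given at root]
3. n1.hot = "uvxu"  [S.cnt ++ S.fin]
4. n1.ok = 13  [13]
5. n1.depth = 5  [5]
6. n2.fin = "xuvxu"  ["x" ++ B.hot]
7. n2.cnt = "mu"  ["mu"]
8. n3.env = "muq"  [S.cnt ++ "q"]
9. n3.acc = -4  [len(S.fin) - 9]
10. n4.cnt = true  [terminal]
11. n5.hot = 18  [terminal]
12. n3.idx = true  [d.cnt == true]
13. n3.key = "muq"  [if d.cnt then A.env else "z"]
14. n6.pre = -7  [terminal]
15. n2.env = 14  [e.pre + 21]
16. n2.sig = 6  [e.pre + 13]
17. n1.key = -7  [B.ok * 3 - 46]
18. n7.hot = "xuuv"  [S.fin ++ S.cnt]
19. n7.ok = -8  [-8]
20. n7.depth = -4  [len(S.fin) - 6]
21. n8.env = "xuuvn"  [B₀.hot ++ "n"]
22. n8.acc = 30  [B₀.depth + 34]
23. n9.hot = "xuuvny"  [A₀.env ++ "y"]
24. n9.ok = 3  [A₀.acc * 3 - 87]
25. n9.depth = 28  [A₀.acc - 2]
26. n10.depth = "zy"  [terminal]
27. n11.depth = 9  [terminal]
28. n12.hot = 15  [terminal]
29. n9.key = 30  [B.depth * -2 + 86]
30. n13.env = "uv"  ["uv"]
31. n13.acc = 17  [A₀.acc - 13]
32. n14.cnt = true  [terminal]
33. n13.idx = false  [not d.cnt]
34. n13.key = "uvv"  [A.env ++ "v"]
35. n15.env = "xuuvnuvv"  [A₀.env ++ A₁.key]
36. n15.acc = 12  [(if A₁.idx then B.key else A₀.acc) - 18]
37. n16.depth = -5  [terminal]
38. n15.idx = false  [A.acc > 12]
39. n15.key = "qv"  ["qv"]
40. n8.idx = true  [A₀.acc == B.key]
41. n8.key = "zxuuvn"  ["z" ++ A₀.env]
42. n17.hot = 30  [terminal]
43. n18.hot = "wxuuv"  ["w" ++ B₀.hot]
44. n18.ok = 8  [B₀.ok + 16]
45. n18.depth = 2  [B₀.depth * -2 - 6]
46. n19.mk = "vz"  [terminal]
47. n20.hot = "kvz"  ["k" ++ a.mk]
48. n20.ok = 28  [B₀.ok + 20]
49. n20.depth = 11  [B₀.depth + 9]
50. n21.hot = 0  [terminal]
51. n22.mk = "zz"  [terminal]
52. n20.key = 14  [h.hot * -1 + 14]
53. n23.hot = "vzwxuuv"  [a.mk ++ B₀.hot]
54. n23.ok = 28  [B₁.key * -1 + 42]
55. n23.depth = 21  [B₁.key + 7]
56. n24.cnt = false  [terminal]
57. n25.depth = "rr"  [terminal]
58. n26.mk = "nv"  [terminal]
59. n23.key = 6  [B.depth + B.ok - 43]
60. n18.key = 11  [B₂.key + 5]
61. n7.key = 10  [B₀.ok * -2 - 6]
62. n0.env = 23  [len(S.fin) + 21]
63. n0.sig = 15  [len(S.cnt) + 13]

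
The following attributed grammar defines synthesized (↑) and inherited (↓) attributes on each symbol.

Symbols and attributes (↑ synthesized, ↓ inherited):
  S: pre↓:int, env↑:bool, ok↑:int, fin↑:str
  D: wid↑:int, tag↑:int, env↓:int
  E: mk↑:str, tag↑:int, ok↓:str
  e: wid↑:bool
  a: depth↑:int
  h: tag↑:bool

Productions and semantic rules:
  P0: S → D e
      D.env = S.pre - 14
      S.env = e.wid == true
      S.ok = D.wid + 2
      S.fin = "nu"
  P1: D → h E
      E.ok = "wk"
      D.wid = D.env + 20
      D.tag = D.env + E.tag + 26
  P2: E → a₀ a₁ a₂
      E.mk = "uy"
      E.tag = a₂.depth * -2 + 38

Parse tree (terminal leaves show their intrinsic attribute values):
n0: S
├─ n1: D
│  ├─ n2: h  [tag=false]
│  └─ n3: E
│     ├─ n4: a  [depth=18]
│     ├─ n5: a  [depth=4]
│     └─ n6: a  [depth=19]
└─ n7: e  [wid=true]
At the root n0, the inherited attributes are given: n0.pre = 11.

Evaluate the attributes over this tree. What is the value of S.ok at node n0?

1. n0.pre = 11  [given at root]
2. n1.env = -3  [S.pre - 14]
3. n2.tag = false  [terminal]
4. n3.ok = "wk"  ["wk"]
5. n4.depth = 18  [terminal]
6. n5.depth = 4  [terminal]
7. n6.depth = 19  [terminal]
8. n3.mk = "uy"  ["uy"]
9. n3.tag = 0  [a₂.depth * -2 + 38]
10. n1.wid = 17  [D.env + 20]
11. n1.tag = 23  [D.env + E.tag + 26]
12. n7.wid = true  [terminal]
13. n0.env = true  [e.wid == true]
14. n0.ok = 19  [D.wid + 2]
15. n0.fin = "nu"  ["nu"]

19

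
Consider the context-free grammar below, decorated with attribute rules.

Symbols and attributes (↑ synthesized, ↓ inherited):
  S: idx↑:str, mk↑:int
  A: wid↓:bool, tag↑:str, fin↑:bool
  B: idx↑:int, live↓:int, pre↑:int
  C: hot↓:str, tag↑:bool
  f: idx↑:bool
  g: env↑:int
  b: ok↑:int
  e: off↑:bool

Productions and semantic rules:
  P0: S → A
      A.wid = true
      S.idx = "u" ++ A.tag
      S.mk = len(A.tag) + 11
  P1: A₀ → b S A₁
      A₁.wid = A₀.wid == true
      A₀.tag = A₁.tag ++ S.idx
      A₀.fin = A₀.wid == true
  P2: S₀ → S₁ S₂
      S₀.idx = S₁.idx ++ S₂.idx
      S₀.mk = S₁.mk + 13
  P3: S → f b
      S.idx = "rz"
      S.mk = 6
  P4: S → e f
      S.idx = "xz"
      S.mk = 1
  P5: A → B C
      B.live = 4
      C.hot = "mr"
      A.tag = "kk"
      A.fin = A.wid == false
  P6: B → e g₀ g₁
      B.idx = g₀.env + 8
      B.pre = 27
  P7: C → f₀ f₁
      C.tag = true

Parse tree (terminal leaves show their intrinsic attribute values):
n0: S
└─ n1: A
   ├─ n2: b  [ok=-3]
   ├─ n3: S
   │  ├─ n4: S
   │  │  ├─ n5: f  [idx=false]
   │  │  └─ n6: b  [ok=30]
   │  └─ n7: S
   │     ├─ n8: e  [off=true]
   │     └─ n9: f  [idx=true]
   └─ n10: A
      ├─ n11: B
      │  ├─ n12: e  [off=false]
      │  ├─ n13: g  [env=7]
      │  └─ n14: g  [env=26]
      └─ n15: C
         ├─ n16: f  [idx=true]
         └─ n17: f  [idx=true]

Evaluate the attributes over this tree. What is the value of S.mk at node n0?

17

1. n1.wid = true  [true]
2. n2.ok = -3  [terminal]
3. n5.idx = false  [terminal]
4. n6.ok = 30  [terminal]
5. n4.idx = "rz"  ["rz"]
6. n4.mk = 6  [6]
7. n8.off = true  [terminal]
8. n9.idx = true  [terminal]
9. n7.idx = "xz"  ["xz"]
10. n7.mk = 1  [1]
11. n3.idx = "rzxz"  [S₁.idx ++ S₂.idx]
12. n3.mk = 19  [S₁.mk + 13]
13. n10.wid = true  [A₀.wid == true]
14. n11.live = 4  [4]
15. n12.off = false  [terminal]
16. n13.env = 7  [terminal]
17. n14.env = 26  [terminal]
18. n11.idx = 15  [g₀.env + 8]
19. n11.pre = 27  [27]
20. n15.hot = "mr"  ["mr"]
21. n16.idx = true  [terminal]
22. n17.idx = true  [terminal]
23. n15.tag = true  [true]
24. n10.tag = "kk"  ["kk"]
25. n10.fin = false  [A.wid == false]
26. n1.tag = "kkrzxz"  [A₁.tag ++ S.idx]
27. n1.fin = true  [A₀.wid == true]
28. n0.idx = "ukkrzxz"  ["u" ++ A.tag]
29. n0.mk = 17  [len(A.tag) + 11]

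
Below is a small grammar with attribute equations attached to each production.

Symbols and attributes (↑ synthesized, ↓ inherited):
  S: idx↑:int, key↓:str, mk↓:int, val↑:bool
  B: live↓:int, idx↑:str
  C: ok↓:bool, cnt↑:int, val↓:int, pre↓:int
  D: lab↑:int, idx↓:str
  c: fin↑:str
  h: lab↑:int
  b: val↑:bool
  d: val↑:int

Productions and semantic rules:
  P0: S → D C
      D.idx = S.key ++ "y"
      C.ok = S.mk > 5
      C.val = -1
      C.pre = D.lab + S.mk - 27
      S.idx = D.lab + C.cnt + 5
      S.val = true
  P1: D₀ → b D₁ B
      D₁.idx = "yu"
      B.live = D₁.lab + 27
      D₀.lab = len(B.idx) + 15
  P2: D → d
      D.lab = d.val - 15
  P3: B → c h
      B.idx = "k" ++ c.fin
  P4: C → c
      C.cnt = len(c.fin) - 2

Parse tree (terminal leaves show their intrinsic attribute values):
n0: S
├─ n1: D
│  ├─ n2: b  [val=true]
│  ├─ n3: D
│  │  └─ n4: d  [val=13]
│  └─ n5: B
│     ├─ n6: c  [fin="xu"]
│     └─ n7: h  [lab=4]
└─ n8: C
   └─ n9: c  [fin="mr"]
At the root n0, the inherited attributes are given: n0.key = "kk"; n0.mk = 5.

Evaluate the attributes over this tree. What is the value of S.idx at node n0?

1. n0.key = "kk"  [given at root]
2. n0.mk = 5  [given at root]
3. n1.idx = "kky"  [S.key ++ "y"]
4. n2.val = true  [terminal]
5. n3.idx = "yu"  ["yu"]
6. n4.val = 13  [terminal]
7. n3.lab = -2  [d.val - 15]
8. n5.live = 25  [D₁.lab + 27]
9. n6.fin = "xu"  [terminal]
10. n7.lab = 4  [terminal]
11. n5.idx = "kxu"  ["k" ++ c.fin]
12. n1.lab = 18  [len(B.idx) + 15]
13. n8.ok = false  [S.mk > 5]
14. n8.val = -1  [-1]
15. n8.pre = -4  [D.lab + S.mk - 27]
16. n9.fin = "mr"  [terminal]
17. n8.cnt = 0  [len(c.fin) - 2]
18. n0.idx = 23  [D.lab + C.cnt + 5]
19. n0.val = true  [true]

23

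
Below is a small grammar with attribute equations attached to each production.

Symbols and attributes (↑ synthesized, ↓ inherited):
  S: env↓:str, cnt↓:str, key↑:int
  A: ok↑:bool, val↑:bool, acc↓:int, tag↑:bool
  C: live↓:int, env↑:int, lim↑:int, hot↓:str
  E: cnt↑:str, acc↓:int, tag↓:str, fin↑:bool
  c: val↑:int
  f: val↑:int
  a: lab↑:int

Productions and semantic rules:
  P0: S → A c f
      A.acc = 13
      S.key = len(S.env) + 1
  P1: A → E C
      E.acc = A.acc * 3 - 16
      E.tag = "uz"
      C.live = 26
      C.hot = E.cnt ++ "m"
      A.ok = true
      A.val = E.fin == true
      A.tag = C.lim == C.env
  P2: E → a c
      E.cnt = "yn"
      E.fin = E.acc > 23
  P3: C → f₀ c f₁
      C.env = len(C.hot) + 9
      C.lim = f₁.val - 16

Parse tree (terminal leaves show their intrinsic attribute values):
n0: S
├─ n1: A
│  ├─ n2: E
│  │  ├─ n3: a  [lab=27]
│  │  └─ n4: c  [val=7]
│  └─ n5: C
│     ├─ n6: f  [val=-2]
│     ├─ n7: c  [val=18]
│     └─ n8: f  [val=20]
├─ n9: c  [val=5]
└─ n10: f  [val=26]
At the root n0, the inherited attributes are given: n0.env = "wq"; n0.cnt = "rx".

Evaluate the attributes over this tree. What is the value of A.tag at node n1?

false

1. n0.env = "wq"  [given at root]
2. n0.cnt = "rx"  [given at root]
3. n1.acc = 13  [13]
4. n2.acc = 23  [A.acc * 3 - 16]
5. n2.tag = "uz"  ["uz"]
6. n3.lab = 27  [terminal]
7. n4.val = 7  [terminal]
8. n2.cnt = "yn"  ["yn"]
9. n2.fin = false  [E.acc > 23]
10. n5.live = 26  [26]
11. n5.hot = "ynm"  [E.cnt ++ "m"]
12. n6.val = -2  [terminal]
13. n7.val = 18  [terminal]
14. n8.val = 20  [terminal]
15. n5.env = 12  [len(C.hot) + 9]
16. n5.lim = 4  [f₁.val - 16]
17. n1.ok = true  [true]
18. n1.val = false  [E.fin == true]
19. n1.tag = false  [C.lim == C.env]
20. n9.val = 5  [terminal]
21. n10.val = 26  [terminal]
22. n0.key = 3  [len(S.env) + 1]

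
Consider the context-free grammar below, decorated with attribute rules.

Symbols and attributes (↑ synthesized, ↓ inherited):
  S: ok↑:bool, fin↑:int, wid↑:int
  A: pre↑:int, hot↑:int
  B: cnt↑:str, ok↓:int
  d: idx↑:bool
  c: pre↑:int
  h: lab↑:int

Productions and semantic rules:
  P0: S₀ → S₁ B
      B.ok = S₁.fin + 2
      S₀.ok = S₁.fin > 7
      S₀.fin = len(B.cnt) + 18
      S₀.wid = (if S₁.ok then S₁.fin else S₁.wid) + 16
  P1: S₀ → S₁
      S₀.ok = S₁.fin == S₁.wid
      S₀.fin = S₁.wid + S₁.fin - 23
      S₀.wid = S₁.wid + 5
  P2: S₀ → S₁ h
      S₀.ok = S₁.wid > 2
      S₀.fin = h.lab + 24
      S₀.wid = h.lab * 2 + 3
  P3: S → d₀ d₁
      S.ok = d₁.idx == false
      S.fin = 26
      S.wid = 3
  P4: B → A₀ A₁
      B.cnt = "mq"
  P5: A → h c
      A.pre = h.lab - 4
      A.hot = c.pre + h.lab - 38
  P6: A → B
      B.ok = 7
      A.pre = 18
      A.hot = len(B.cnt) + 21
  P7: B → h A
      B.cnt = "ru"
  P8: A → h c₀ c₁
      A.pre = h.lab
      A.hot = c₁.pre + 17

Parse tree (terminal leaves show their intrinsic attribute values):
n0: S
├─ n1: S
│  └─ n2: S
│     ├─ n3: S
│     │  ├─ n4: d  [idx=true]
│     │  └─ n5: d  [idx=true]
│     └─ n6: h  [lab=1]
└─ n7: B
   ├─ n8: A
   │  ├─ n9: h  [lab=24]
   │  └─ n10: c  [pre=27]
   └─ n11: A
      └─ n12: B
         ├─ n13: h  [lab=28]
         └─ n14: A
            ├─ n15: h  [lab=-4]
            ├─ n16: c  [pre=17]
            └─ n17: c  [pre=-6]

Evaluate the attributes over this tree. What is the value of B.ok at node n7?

9

1. n4.idx = true  [terminal]
2. n5.idx = true  [terminal]
3. n3.ok = false  [d₁.idx == false]
4. n3.fin = 26  [26]
5. n3.wid = 3  [3]
6. n6.lab = 1  [terminal]
7. n2.ok = true  [S₁.wid > 2]
8. n2.fin = 25  [h.lab + 24]
9. n2.wid = 5  [h.lab * 2 + 3]
10. n1.ok = false  [S₁.fin == S₁.wid]
11. n1.fin = 7  [S₁.wid + S₁.fin - 23]
12. n1.wid = 10  [S₁.wid + 5]
13. n7.ok = 9  [S₁.fin + 2]
14. n9.lab = 24  [terminal]
15. n10.pre = 27  [terminal]
16. n8.pre = 20  [h.lab - 4]
17. n8.hot = 13  [c.pre + h.lab - 38]
18. n12.ok = 7  [7]
19. n13.lab = 28  [terminal]
20. n15.lab = -4  [terminal]
21. n16.pre = 17  [terminal]
22. n17.pre = -6  [terminal]
23. n14.pre = -4  [h.lab]
24. n14.hot = 11  [c₁.pre + 17]
25. n12.cnt = "ru"  ["ru"]
26. n11.pre = 18  [18]
27. n11.hot = 23  [len(B.cnt) + 21]
28. n7.cnt = "mq"  ["mq"]
29. n0.ok = false  [S₁.fin > 7]
30. n0.fin = 20  [len(B.cnt) + 18]
31. n0.wid = 26  [(if S₁.ok then S₁.fin else S₁.wid) + 16]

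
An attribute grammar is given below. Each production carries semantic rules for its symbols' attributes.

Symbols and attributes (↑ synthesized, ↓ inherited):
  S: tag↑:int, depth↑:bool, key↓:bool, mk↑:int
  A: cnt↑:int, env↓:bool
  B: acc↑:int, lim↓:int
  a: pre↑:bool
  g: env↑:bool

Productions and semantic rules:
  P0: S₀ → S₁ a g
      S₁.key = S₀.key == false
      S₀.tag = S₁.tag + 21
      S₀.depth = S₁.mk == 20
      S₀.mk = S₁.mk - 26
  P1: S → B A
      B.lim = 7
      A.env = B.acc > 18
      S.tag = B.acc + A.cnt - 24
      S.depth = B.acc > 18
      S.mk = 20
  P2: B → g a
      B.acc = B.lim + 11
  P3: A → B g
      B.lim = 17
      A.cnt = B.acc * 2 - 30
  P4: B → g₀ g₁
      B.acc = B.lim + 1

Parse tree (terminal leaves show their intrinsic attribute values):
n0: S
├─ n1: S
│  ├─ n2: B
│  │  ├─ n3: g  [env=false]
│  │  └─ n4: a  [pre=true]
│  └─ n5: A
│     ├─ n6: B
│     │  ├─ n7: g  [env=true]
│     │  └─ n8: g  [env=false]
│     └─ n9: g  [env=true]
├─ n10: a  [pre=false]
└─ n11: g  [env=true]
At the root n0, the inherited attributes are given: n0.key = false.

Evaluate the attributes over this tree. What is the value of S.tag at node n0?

21

1. n0.key = false  [given at root]
2. n1.key = true  [S₀.key == false]
3. n2.lim = 7  [7]
4. n3.env = false  [terminal]
5. n4.pre = true  [terminal]
6. n2.acc = 18  [B.lim + 11]
7. n5.env = false  [B.acc > 18]
8. n6.lim = 17  [17]
9. n7.env = true  [terminal]
10. n8.env = false  [terminal]
11. n6.acc = 18  [B.lim + 1]
12. n9.env = true  [terminal]
13. n5.cnt = 6  [B.acc * 2 - 30]
14. n1.tag = 0  [B.acc + A.cnt - 24]
15. n1.depth = false  [B.acc > 18]
16. n1.mk = 20  [20]
17. n10.pre = false  [terminal]
18. n11.env = true  [terminal]
19. n0.tag = 21  [S₁.tag + 21]
20. n0.depth = true  [S₁.mk == 20]
21. n0.mk = -6  [S₁.mk - 26]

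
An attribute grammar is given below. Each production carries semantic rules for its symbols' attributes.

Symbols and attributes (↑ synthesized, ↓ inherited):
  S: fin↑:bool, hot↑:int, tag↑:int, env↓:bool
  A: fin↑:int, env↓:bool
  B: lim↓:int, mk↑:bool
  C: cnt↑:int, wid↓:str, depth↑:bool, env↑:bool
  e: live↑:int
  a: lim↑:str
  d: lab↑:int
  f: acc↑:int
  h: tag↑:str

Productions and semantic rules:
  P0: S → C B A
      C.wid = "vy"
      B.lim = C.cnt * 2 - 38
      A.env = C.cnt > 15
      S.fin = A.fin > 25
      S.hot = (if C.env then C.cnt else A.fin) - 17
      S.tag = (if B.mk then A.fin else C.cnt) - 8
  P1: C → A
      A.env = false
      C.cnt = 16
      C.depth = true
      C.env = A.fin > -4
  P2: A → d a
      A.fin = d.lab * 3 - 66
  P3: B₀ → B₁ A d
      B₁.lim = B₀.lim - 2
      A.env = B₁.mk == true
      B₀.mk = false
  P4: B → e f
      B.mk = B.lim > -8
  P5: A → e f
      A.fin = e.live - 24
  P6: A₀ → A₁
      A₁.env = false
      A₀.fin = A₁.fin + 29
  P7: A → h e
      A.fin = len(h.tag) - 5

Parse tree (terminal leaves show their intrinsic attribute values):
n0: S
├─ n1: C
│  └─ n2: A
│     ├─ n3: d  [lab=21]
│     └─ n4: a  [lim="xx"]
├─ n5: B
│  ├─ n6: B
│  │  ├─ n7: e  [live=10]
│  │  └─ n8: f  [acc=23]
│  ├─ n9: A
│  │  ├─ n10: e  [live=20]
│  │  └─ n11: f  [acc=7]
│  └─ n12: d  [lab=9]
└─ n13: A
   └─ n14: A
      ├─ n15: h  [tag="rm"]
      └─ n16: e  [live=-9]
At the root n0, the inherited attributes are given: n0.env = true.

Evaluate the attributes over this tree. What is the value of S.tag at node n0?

1. n0.env = true  [given at root]
2. n1.wid = "vy"  ["vy"]
3. n2.env = false  [false]
4. n3.lab = 21  [terminal]
5. n4.lim = "xx"  [terminal]
6. n2.fin = -3  [d.lab * 3 - 66]
7. n1.cnt = 16  [16]
8. n1.depth = true  [true]
9. n1.env = true  [A.fin > -4]
10. n5.lim = -6  [C.cnt * 2 - 38]
11. n6.lim = -8  [B₀.lim - 2]
12. n7.live = 10  [terminal]
13. n8.acc = 23  [terminal]
14. n6.mk = false  [B.lim > -8]
15. n9.env = false  [B₁.mk == true]
16. n10.live = 20  [terminal]
17. n11.acc = 7  [terminal]
18. n9.fin = -4  [e.live - 24]
19. n12.lab = 9  [terminal]
20. n5.mk = false  [false]
21. n13.env = true  [C.cnt > 15]
22. n14.env = false  [false]
23. n15.tag = "rm"  [terminal]
24. n16.live = -9  [terminal]
25. n14.fin = -3  [len(h.tag) - 5]
26. n13.fin = 26  [A₁.fin + 29]
27. n0.fin = true  [A.fin > 25]
28. n0.hot = -1  [(if C.env then C.cnt else A.fin) - 17]
29. n0.tag = 8  [(if B.mk then A.fin else C.cnt) - 8]

8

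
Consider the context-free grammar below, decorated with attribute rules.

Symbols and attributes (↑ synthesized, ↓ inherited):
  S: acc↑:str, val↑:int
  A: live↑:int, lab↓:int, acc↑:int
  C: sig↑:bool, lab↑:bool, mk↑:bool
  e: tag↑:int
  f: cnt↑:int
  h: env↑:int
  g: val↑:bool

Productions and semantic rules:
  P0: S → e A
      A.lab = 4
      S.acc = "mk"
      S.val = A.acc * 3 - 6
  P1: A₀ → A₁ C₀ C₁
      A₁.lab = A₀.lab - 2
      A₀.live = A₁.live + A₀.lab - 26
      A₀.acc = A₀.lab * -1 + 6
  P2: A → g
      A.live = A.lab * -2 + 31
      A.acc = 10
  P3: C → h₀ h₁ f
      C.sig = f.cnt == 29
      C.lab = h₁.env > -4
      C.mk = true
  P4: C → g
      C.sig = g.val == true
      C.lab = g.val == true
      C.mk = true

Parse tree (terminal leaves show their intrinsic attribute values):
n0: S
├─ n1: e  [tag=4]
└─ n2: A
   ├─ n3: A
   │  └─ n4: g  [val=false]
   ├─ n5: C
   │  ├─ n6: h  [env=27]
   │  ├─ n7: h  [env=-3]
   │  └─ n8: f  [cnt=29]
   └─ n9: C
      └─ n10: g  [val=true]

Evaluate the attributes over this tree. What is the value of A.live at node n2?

1. n1.tag = 4  [terminal]
2. n2.lab = 4  [4]
3. n3.lab = 2  [A₀.lab - 2]
4. n4.val = false  [terminal]
5. n3.live = 27  [A.lab * -2 + 31]
6. n3.acc = 10  [10]
7. n6.env = 27  [terminal]
8. n7.env = -3  [terminal]
9. n8.cnt = 29  [terminal]
10. n5.sig = true  [f.cnt == 29]
11. n5.lab = true  [h₁.env > -4]
12. n5.mk = true  [true]
13. n10.val = true  [terminal]
14. n9.sig = true  [g.val == true]
15. n9.lab = true  [g.val == true]
16. n9.mk = true  [true]
17. n2.live = 5  [A₁.live + A₀.lab - 26]
18. n2.acc = 2  [A₀.lab * -1 + 6]
19. n0.acc = "mk"  ["mk"]
20. n0.val = 0  [A.acc * 3 - 6]

5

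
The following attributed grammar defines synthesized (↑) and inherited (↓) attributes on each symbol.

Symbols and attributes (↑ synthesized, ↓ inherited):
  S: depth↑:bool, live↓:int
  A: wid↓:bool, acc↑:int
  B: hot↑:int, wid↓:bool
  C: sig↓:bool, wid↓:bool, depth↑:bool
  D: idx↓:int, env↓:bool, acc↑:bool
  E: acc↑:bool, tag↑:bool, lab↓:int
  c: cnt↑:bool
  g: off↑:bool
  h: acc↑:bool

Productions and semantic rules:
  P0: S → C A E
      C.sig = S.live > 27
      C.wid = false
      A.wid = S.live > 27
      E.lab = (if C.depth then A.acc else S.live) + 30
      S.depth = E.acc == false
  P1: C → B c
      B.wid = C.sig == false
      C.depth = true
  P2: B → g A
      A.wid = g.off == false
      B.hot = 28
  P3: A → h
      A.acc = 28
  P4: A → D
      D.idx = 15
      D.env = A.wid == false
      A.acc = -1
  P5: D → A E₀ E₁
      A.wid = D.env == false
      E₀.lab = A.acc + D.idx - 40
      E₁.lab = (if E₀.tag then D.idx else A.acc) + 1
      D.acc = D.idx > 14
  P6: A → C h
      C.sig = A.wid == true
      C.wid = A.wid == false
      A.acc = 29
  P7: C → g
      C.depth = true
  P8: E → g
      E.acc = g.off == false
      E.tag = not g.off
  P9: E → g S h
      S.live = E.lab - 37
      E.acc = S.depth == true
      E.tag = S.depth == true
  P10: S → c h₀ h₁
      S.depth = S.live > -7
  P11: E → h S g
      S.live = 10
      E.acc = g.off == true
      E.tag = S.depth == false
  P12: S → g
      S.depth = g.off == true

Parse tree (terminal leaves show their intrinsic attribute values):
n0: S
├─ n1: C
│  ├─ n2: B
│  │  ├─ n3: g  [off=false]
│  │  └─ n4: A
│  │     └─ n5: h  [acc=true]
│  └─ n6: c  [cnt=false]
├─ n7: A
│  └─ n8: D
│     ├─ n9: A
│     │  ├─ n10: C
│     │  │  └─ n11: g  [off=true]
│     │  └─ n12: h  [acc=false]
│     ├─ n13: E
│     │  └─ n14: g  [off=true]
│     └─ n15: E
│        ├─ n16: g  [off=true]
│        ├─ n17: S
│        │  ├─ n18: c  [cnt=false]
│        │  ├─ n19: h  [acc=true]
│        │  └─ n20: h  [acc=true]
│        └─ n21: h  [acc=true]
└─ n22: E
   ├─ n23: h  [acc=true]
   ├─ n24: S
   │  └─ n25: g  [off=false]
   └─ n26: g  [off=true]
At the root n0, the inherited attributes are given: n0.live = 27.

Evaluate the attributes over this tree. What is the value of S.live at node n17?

1. n0.live = 27  [given at root]
2. n1.sig = false  [S.live > 27]
3. n1.wid = false  [false]
4. n2.wid = true  [C.sig == false]
5. n3.off = false  [terminal]
6. n4.wid = true  [g.off == false]
7. n5.acc = true  [terminal]
8. n4.acc = 28  [28]
9. n2.hot = 28  [28]
10. n6.cnt = false  [terminal]
11. n1.depth = true  [true]
12. n7.wid = false  [S.live > 27]
13. n8.idx = 15  [15]
14. n8.env = true  [A.wid == false]
15. n9.wid = false  [D.env == false]
16. n10.sig = false  [A.wid == true]
17. n10.wid = true  [A.wid == false]
18. n11.off = true  [terminal]
19. n10.depth = true  [true]
20. n12.acc = false  [terminal]
21. n9.acc = 29  [29]
22. n13.lab = 4  [A.acc + D.idx - 40]
23. n14.off = true  [terminal]
24. n13.acc = false  [g.off == false]
25. n13.tag = false  [not g.off]
26. n15.lab = 30  [(if E₀.tag then D.idx else A.acc) + 1]
27. n16.off = true  [terminal]
28. n17.live = -7  [E.lab - 37]
29. n18.cnt = false  [terminal]
30. n19.acc = true  [terminal]
31. n20.acc = true  [terminal]
32. n17.depth = false  [S.live > -7]
33. n21.acc = true  [terminal]
34. n15.acc = false  [S.depth == true]
35. n15.tag = false  [S.depth == true]
36. n8.acc = true  [D.idx > 14]
37. n7.acc = -1  [-1]
38. n22.lab = 29  [(if C.depth then A.acc else S.live) + 30]
39. n23.acc = true  [terminal]
40. n24.live = 10  [10]
41. n25.off = false  [terminal]
42. n24.depth = false  [g.off == true]
43. n26.off = true  [terminal]
44. n22.acc = true  [g.off == true]
45. n22.tag = true  [S.depth == false]
46. n0.depth = false  [E.acc == false]

-7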